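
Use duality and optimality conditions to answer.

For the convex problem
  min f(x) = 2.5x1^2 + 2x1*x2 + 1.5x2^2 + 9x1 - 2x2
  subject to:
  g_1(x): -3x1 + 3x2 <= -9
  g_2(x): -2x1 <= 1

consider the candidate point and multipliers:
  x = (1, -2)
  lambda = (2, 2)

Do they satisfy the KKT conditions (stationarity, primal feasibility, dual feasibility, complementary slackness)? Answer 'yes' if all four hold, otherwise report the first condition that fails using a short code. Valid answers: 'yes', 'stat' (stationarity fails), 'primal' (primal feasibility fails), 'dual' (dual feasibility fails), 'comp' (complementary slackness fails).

Gradient of f: grad f(x) = Q x + c = (10, -6)
Constraint values g_i(x) = a_i^T x - b_i:
  g_1((1, -2)) = 0
  g_2((1, -2)) = -3
Stationarity residual: grad f(x) + sum_i lambda_i a_i = (0, 0)
  -> stationarity OK
Primal feasibility (all g_i <= 0): OK
Dual feasibility (all lambda_i >= 0): OK
Complementary slackness (lambda_i * g_i(x) = 0 for all i): FAILS

Verdict: the first failing condition is complementary_slackness -> comp.

comp


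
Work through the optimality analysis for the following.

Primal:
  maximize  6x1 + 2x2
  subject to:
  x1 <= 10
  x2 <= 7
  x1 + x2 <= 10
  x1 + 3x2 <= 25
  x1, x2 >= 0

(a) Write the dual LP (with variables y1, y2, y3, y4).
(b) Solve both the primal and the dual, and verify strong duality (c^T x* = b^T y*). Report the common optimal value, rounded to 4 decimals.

The standard primal-dual pair for 'max c^T x s.t. A x <= b, x >= 0' is:
  Dual:  min b^T y  s.t.  A^T y >= c,  y >= 0.

So the dual LP is:
  minimize  10y1 + 7y2 + 10y3 + 25y4
  subject to:
    y1 + y3 + y4 >= 6
    y2 + y3 + 3y4 >= 2
    y1, y2, y3, y4 >= 0

Solving the primal: x* = (10, 0).
  primal value c^T x* = 60.
Solving the dual: y* = (4, 0, 2, 0).
  dual value b^T y* = 60.
Strong duality: c^T x* = b^T y*. Confirmed.

60


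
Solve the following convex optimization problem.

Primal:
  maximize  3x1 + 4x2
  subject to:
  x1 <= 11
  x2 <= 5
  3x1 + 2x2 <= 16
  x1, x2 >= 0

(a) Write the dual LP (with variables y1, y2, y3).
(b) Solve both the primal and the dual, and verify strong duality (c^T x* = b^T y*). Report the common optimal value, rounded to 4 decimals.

The standard primal-dual pair for 'max c^T x s.t. A x <= b, x >= 0' is:
  Dual:  min b^T y  s.t.  A^T y >= c,  y >= 0.

So the dual LP is:
  minimize  11y1 + 5y2 + 16y3
  subject to:
    y1 + 3y3 >= 3
    y2 + 2y3 >= 4
    y1, y2, y3 >= 0

Solving the primal: x* = (2, 5).
  primal value c^T x* = 26.
Solving the dual: y* = (0, 2, 1).
  dual value b^T y* = 26.
Strong duality: c^T x* = b^T y*. Confirmed.

26


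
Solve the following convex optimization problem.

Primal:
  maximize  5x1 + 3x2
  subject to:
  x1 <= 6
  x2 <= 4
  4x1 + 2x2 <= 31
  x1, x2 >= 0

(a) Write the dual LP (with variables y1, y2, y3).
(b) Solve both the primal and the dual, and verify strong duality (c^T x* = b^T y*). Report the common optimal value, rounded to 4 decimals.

The standard primal-dual pair for 'max c^T x s.t. A x <= b, x >= 0' is:
  Dual:  min b^T y  s.t.  A^T y >= c,  y >= 0.

So the dual LP is:
  minimize  6y1 + 4y2 + 31y3
  subject to:
    y1 + 4y3 >= 5
    y2 + 2y3 >= 3
    y1, y2, y3 >= 0

Solving the primal: x* = (5.75, 4).
  primal value c^T x* = 40.75.
Solving the dual: y* = (0, 0.5, 1.25).
  dual value b^T y* = 40.75.
Strong duality: c^T x* = b^T y*. Confirmed.

40.75


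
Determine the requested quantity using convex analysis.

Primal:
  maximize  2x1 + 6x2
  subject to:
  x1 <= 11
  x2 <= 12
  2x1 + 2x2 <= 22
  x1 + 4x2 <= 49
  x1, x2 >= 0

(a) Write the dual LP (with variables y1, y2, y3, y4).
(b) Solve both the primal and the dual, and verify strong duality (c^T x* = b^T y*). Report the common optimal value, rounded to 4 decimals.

The standard primal-dual pair for 'max c^T x s.t. A x <= b, x >= 0' is:
  Dual:  min b^T y  s.t.  A^T y >= c,  y >= 0.

So the dual LP is:
  minimize  11y1 + 12y2 + 22y3 + 49y4
  subject to:
    y1 + 2y3 + y4 >= 2
    y2 + 2y3 + 4y4 >= 6
    y1, y2, y3, y4 >= 0

Solving the primal: x* = (0, 11).
  primal value c^T x* = 66.
Solving the dual: y* = (0, 0, 3, 0).
  dual value b^T y* = 66.
Strong duality: c^T x* = b^T y*. Confirmed.

66


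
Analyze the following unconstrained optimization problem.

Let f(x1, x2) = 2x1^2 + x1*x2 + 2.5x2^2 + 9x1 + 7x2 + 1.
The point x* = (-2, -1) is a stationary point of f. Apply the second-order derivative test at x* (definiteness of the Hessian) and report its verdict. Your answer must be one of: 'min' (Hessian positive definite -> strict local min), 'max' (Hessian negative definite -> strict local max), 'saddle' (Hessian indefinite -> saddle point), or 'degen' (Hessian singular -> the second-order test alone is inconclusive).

Compute the Hessian H = grad^2 f:
  H = [[4, 1], [1, 5]]
Verify stationarity: grad f(x*) = H x* + g = (0, 0).
Eigenvalues of H: 3.382, 5.618.
Both eigenvalues > 0, so H is positive definite -> x* is a strict local min.

min


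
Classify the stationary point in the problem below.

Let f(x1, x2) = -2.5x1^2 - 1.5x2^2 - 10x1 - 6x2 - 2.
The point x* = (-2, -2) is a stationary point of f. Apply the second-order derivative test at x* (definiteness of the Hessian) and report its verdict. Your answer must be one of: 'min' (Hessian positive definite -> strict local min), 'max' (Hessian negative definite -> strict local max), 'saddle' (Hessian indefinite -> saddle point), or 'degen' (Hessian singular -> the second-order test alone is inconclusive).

Compute the Hessian H = grad^2 f:
  H = [[-5, 0], [0, -3]]
Verify stationarity: grad f(x*) = H x* + g = (0, 0).
Eigenvalues of H: -5, -3.
Both eigenvalues < 0, so H is negative definite -> x* is a strict local max.

max


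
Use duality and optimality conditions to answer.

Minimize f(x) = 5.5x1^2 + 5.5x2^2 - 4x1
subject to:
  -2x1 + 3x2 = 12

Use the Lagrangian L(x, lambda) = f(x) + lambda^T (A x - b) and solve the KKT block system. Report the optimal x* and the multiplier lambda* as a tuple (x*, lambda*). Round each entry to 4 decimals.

Form the Lagrangian:
  L(x, lambda) = (1/2) x^T Q x + c^T x + lambda^T (A x - b)
Stationarity (grad_x L = 0): Q x + c + A^T lambda = 0.
Primal feasibility: A x = b.

This gives the KKT block system:
  [ Q   A^T ] [ x     ]   [-c ]
  [ A    0  ] [ lambda ] = [ b ]

Solving the linear system:
  x*      = (-1.5944, 2.9371)
  lambda* = (-10.7692)
  f(x*)   = 67.8042

x* = (-1.5944, 2.9371), lambda* = (-10.7692)


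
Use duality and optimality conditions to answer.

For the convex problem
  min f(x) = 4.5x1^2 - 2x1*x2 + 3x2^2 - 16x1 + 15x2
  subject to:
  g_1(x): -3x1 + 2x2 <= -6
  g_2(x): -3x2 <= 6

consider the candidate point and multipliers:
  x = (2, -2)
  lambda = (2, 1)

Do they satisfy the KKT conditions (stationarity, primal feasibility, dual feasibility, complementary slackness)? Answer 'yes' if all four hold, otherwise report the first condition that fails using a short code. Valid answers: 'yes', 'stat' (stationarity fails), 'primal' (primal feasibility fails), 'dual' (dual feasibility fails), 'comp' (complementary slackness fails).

Gradient of f: grad f(x) = Q x + c = (6, -1)
Constraint values g_i(x) = a_i^T x - b_i:
  g_1((2, -2)) = -4
  g_2((2, -2)) = 0
Stationarity residual: grad f(x) + sum_i lambda_i a_i = (0, 0)
  -> stationarity OK
Primal feasibility (all g_i <= 0): OK
Dual feasibility (all lambda_i >= 0): OK
Complementary slackness (lambda_i * g_i(x) = 0 for all i): FAILS

Verdict: the first failing condition is complementary_slackness -> comp.

comp


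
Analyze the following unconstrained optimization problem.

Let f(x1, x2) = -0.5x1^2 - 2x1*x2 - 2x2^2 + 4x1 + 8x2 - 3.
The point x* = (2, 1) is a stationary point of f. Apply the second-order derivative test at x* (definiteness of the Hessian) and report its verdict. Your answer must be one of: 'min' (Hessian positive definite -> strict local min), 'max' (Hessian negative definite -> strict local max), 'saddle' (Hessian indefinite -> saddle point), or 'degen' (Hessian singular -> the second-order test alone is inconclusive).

Compute the Hessian H = grad^2 f:
  H = [[-1, -2], [-2, -4]]
Verify stationarity: grad f(x*) = H x* + g = (0, 0).
Eigenvalues of H: -5, 0.
H has a zero eigenvalue (singular; negative semidefinite but not definite), so H is neither positive definite, negative definite, nor indefinite. The second-order test alone is inconclusive -> degen.
(Indeed, f is constant along the null direction of H through x*, so x* is not a strict local extremum.)

degen


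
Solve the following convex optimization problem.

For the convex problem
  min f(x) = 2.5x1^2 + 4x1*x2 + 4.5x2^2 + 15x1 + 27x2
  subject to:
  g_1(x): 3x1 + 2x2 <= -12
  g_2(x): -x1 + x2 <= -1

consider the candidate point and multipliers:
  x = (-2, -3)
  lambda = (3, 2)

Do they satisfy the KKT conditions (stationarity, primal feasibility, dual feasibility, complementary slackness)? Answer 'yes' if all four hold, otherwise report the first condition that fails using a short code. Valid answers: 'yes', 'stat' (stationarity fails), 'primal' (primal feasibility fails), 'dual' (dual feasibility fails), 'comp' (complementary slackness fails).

Gradient of f: grad f(x) = Q x + c = (-7, -8)
Constraint values g_i(x) = a_i^T x - b_i:
  g_1((-2, -3)) = 0
  g_2((-2, -3)) = 0
Stationarity residual: grad f(x) + sum_i lambda_i a_i = (0, 0)
  -> stationarity OK
Primal feasibility (all g_i <= 0): OK
Dual feasibility (all lambda_i >= 0): OK
Complementary slackness (lambda_i * g_i(x) = 0 for all i): OK

Verdict: yes, KKT holds.

yes


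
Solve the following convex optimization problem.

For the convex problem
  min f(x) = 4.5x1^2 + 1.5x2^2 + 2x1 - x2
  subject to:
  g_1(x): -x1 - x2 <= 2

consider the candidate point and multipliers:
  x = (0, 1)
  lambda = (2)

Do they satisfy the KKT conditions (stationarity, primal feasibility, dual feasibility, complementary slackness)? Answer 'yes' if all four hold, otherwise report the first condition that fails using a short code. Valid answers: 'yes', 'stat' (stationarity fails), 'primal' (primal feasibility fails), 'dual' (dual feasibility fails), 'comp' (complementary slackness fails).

Gradient of f: grad f(x) = Q x + c = (2, 2)
Constraint values g_i(x) = a_i^T x - b_i:
  g_1((0, 1)) = -3
Stationarity residual: grad f(x) + sum_i lambda_i a_i = (0, 0)
  -> stationarity OK
Primal feasibility (all g_i <= 0): OK
Dual feasibility (all lambda_i >= 0): OK
Complementary slackness (lambda_i * g_i(x) = 0 for all i): FAILS

Verdict: the first failing condition is complementary_slackness -> comp.

comp


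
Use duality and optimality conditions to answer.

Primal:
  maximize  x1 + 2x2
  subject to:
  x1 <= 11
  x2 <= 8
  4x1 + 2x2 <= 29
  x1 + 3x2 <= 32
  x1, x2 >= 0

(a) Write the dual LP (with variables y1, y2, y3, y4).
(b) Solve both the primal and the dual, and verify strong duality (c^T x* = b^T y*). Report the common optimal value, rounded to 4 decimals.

The standard primal-dual pair for 'max c^T x s.t. A x <= b, x >= 0' is:
  Dual:  min b^T y  s.t.  A^T y >= c,  y >= 0.

So the dual LP is:
  minimize  11y1 + 8y2 + 29y3 + 32y4
  subject to:
    y1 + 4y3 + y4 >= 1
    y2 + 2y3 + 3y4 >= 2
    y1, y2, y3, y4 >= 0

Solving the primal: x* = (3.25, 8).
  primal value c^T x* = 19.25.
Solving the dual: y* = (0, 1.5, 0.25, 0).
  dual value b^T y* = 19.25.
Strong duality: c^T x* = b^T y*. Confirmed.

19.25


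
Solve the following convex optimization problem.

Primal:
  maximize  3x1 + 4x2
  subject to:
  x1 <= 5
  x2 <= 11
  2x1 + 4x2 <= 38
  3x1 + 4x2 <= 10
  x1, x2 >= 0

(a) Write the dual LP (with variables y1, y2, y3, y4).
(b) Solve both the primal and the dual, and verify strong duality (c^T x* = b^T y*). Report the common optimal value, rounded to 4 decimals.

The standard primal-dual pair for 'max c^T x s.t. A x <= b, x >= 0' is:
  Dual:  min b^T y  s.t.  A^T y >= c,  y >= 0.

So the dual LP is:
  minimize  5y1 + 11y2 + 38y3 + 10y4
  subject to:
    y1 + 2y3 + 3y4 >= 3
    y2 + 4y3 + 4y4 >= 4
    y1, y2, y3, y4 >= 0

Solving the primal: x* = (3.3333, 0).
  primal value c^T x* = 10.
Solving the dual: y* = (0, 0, 0, 1).
  dual value b^T y* = 10.
Strong duality: c^T x* = b^T y*. Confirmed.

10


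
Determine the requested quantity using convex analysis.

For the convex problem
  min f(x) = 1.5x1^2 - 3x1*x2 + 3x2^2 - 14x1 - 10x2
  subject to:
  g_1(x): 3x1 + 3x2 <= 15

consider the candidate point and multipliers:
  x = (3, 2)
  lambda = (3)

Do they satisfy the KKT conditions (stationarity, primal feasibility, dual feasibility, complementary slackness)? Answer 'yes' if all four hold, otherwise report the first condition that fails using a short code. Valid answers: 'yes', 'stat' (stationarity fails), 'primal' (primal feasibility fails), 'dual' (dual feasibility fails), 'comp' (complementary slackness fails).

Gradient of f: grad f(x) = Q x + c = (-11, -7)
Constraint values g_i(x) = a_i^T x - b_i:
  g_1((3, 2)) = 0
Stationarity residual: grad f(x) + sum_i lambda_i a_i = (-2, 2)
  -> stationarity FAILS
Primal feasibility (all g_i <= 0): OK
Dual feasibility (all lambda_i >= 0): OK
Complementary slackness (lambda_i * g_i(x) = 0 for all i): OK

Verdict: the first failing condition is stationarity -> stat.

stat


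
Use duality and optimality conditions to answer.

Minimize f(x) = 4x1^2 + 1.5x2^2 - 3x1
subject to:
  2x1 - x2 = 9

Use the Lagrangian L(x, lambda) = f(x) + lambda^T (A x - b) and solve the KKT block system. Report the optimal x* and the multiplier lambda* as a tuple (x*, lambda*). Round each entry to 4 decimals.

Form the Lagrangian:
  L(x, lambda) = (1/2) x^T Q x + c^T x + lambda^T (A x - b)
Stationarity (grad_x L = 0): Q x + c + A^T lambda = 0.
Primal feasibility: A x = b.

This gives the KKT block system:
  [ Q   A^T ] [ x     ]   [-c ]
  [ A    0  ] [ lambda ] = [ b ]

Solving the linear system:
  x*      = (2.85, -3.3)
  lambda* = (-9.9)
  f(x*)   = 40.275

x* = (2.85, -3.3), lambda* = (-9.9)


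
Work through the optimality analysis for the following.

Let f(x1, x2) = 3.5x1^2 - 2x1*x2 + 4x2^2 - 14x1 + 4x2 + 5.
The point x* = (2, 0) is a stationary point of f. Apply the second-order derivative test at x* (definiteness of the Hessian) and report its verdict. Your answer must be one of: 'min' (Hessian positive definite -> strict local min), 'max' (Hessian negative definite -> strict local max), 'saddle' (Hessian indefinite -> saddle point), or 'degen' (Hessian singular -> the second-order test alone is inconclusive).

Compute the Hessian H = grad^2 f:
  H = [[7, -2], [-2, 8]]
Verify stationarity: grad f(x*) = H x* + g = (0, 0).
Eigenvalues of H: 5.4384, 9.5616.
Both eigenvalues > 0, so H is positive definite -> x* is a strict local min.

min


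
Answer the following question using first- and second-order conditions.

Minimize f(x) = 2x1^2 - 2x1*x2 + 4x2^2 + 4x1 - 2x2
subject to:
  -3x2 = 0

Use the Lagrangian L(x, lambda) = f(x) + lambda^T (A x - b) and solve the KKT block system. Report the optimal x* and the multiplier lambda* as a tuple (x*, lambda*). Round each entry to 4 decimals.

Form the Lagrangian:
  L(x, lambda) = (1/2) x^T Q x + c^T x + lambda^T (A x - b)
Stationarity (grad_x L = 0): Q x + c + A^T lambda = 0.
Primal feasibility: A x = b.

This gives the KKT block system:
  [ Q   A^T ] [ x     ]   [-c ]
  [ A    0  ] [ lambda ] = [ b ]

Solving the linear system:
  x*      = (-1, 0)
  lambda* = (0)
  f(x*)   = -2

x* = (-1, 0), lambda* = (0)


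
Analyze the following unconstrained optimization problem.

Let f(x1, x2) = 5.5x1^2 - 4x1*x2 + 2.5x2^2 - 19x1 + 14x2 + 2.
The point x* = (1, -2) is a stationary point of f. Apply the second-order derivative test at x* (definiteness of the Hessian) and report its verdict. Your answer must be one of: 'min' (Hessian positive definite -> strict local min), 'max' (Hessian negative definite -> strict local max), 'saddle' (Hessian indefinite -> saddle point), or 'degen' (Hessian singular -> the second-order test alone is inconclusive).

Compute the Hessian H = grad^2 f:
  H = [[11, -4], [-4, 5]]
Verify stationarity: grad f(x*) = H x* + g = (0, 0).
Eigenvalues of H: 3, 13.
Both eigenvalues > 0, so H is positive definite -> x* is a strict local min.

min


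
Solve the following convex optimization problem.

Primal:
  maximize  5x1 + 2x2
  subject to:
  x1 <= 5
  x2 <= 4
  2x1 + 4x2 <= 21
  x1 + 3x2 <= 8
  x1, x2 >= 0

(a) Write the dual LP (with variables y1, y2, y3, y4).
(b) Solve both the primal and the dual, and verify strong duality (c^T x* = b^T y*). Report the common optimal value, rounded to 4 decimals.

The standard primal-dual pair for 'max c^T x s.t. A x <= b, x >= 0' is:
  Dual:  min b^T y  s.t.  A^T y >= c,  y >= 0.

So the dual LP is:
  minimize  5y1 + 4y2 + 21y3 + 8y4
  subject to:
    y1 + 2y3 + y4 >= 5
    y2 + 4y3 + 3y4 >= 2
    y1, y2, y3, y4 >= 0

Solving the primal: x* = (5, 1).
  primal value c^T x* = 27.
Solving the dual: y* = (4.3333, 0, 0, 0.6667).
  dual value b^T y* = 27.
Strong duality: c^T x* = b^T y*. Confirmed.

27


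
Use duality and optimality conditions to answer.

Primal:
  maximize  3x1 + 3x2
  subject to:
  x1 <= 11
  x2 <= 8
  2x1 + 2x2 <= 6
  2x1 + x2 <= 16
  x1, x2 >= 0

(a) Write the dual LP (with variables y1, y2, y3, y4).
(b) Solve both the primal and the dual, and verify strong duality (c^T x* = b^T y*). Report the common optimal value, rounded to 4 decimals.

The standard primal-dual pair for 'max c^T x s.t. A x <= b, x >= 0' is:
  Dual:  min b^T y  s.t.  A^T y >= c,  y >= 0.

So the dual LP is:
  minimize  11y1 + 8y2 + 6y3 + 16y4
  subject to:
    y1 + 2y3 + 2y4 >= 3
    y2 + 2y3 + y4 >= 3
    y1, y2, y3, y4 >= 0

Solving the primal: x* = (3, 0).
  primal value c^T x* = 9.
Solving the dual: y* = (0, 0, 1.5, 0).
  dual value b^T y* = 9.
Strong duality: c^T x* = b^T y*. Confirmed.

9


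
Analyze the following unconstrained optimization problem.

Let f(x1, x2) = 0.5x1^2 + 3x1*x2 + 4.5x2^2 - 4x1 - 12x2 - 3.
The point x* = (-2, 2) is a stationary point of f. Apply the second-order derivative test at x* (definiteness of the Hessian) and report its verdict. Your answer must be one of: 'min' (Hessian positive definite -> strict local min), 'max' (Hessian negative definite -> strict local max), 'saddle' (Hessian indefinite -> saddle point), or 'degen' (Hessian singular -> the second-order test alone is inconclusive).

Compute the Hessian H = grad^2 f:
  H = [[1, 3], [3, 9]]
Verify stationarity: grad f(x*) = H x* + g = (0, 0).
Eigenvalues of H: 0, 10.
H has a zero eigenvalue (singular; positive semidefinite but not definite), so H is neither positive definite, negative definite, nor indefinite. The second-order test alone is inconclusive -> degen.
(Indeed, f is constant along the null direction of H through x*, so x* is not a strict local extremum.)

degen


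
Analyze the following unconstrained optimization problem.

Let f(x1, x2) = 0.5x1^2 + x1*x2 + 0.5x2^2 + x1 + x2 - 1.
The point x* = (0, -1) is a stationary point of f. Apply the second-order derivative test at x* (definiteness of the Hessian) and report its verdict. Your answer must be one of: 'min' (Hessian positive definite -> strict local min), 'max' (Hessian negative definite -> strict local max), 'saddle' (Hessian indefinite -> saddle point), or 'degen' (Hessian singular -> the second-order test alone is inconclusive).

Compute the Hessian H = grad^2 f:
  H = [[1, 1], [1, 1]]
Verify stationarity: grad f(x*) = H x* + g = (0, 0).
Eigenvalues of H: 0, 2.
H has a zero eigenvalue (singular; positive semidefinite but not definite), so H is neither positive definite, negative definite, nor indefinite. The second-order test alone is inconclusive -> degen.
(Indeed, f is constant along the null direction of H through x*, so x* is not a strict local extremum.)

degen


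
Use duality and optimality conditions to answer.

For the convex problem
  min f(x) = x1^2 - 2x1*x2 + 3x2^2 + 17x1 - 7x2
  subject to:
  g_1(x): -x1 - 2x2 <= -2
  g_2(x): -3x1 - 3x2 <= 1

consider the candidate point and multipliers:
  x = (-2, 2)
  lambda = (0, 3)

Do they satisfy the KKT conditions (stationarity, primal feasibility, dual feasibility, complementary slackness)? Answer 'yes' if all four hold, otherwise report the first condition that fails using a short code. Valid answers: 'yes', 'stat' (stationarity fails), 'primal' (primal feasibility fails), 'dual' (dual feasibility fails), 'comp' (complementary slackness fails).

Gradient of f: grad f(x) = Q x + c = (9, 9)
Constraint values g_i(x) = a_i^T x - b_i:
  g_1((-2, 2)) = 0
  g_2((-2, 2)) = -1
Stationarity residual: grad f(x) + sum_i lambda_i a_i = (0, 0)
  -> stationarity OK
Primal feasibility (all g_i <= 0): OK
Dual feasibility (all lambda_i >= 0): OK
Complementary slackness (lambda_i * g_i(x) = 0 for all i): FAILS

Verdict: the first failing condition is complementary_slackness -> comp.

comp


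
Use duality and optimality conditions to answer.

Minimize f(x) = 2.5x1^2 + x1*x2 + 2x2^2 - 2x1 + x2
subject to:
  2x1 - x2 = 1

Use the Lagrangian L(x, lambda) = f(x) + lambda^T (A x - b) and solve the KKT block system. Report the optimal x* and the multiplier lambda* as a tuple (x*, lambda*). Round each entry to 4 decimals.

Form the Lagrangian:
  L(x, lambda) = (1/2) x^T Q x + c^T x + lambda^T (A x - b)
Stationarity (grad_x L = 0): Q x + c + A^T lambda = 0.
Primal feasibility: A x = b.

This gives the KKT block system:
  [ Q   A^T ] [ x     ]   [-c ]
  [ A    0  ] [ lambda ] = [ b ]

Solving the linear system:
  x*      = (0.36, -0.28)
  lambda* = (0.24)
  f(x*)   = -0.62

x* = (0.36, -0.28), lambda* = (0.24)


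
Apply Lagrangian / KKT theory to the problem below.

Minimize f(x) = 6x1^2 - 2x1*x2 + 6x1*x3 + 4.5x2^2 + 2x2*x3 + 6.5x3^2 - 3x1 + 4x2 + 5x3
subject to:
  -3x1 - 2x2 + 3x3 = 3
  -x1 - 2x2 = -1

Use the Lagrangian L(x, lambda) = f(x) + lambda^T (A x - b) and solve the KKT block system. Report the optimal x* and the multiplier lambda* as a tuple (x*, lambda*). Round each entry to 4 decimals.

Form the Lagrangian:
  L(x, lambda) = (1/2) x^T Q x + c^T x + lambda^T (A x - b)
Stationarity (grad_x L = 0): Q x + c + A^T lambda = 0.
Primal feasibility: A x = b.

This gives the KKT block system:
  [ Q   A^T ] [ x     ]   [-c ]
  [ A    0  ] [ lambda ] = [ b ]

Solving the linear system:
  x*      = (-0.4869, 0.7435, 1.0087)
  lambda* = (-5.5595, 12.4008)
  f(x*)   = 19.2788

x* = (-0.4869, 0.7435, 1.0087), lambda* = (-5.5595, 12.4008)


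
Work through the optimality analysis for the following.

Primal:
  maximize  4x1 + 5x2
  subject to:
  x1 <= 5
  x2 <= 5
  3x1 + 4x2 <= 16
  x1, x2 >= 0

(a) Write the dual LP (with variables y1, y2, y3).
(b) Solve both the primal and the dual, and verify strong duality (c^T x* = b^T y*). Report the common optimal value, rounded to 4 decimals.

The standard primal-dual pair for 'max c^T x s.t. A x <= b, x >= 0' is:
  Dual:  min b^T y  s.t.  A^T y >= c,  y >= 0.

So the dual LP is:
  minimize  5y1 + 5y2 + 16y3
  subject to:
    y1 + 3y3 >= 4
    y2 + 4y3 >= 5
    y1, y2, y3 >= 0

Solving the primal: x* = (5, 0.25).
  primal value c^T x* = 21.25.
Solving the dual: y* = (0.25, 0, 1.25).
  dual value b^T y* = 21.25.
Strong duality: c^T x* = b^T y*. Confirmed.

21.25


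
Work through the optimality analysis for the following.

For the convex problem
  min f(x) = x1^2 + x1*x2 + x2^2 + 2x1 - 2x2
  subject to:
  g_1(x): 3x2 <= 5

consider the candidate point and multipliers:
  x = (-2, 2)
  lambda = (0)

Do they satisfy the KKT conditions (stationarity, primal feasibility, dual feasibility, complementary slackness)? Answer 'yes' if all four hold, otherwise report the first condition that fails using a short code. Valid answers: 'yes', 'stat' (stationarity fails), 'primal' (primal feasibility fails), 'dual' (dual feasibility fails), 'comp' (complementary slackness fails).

Gradient of f: grad f(x) = Q x + c = (0, 0)
Constraint values g_i(x) = a_i^T x - b_i:
  g_1((-2, 2)) = 1
Stationarity residual: grad f(x) + sum_i lambda_i a_i = (0, 0)
  -> stationarity OK
Primal feasibility (all g_i <= 0): FAILS
Dual feasibility (all lambda_i >= 0): OK
Complementary slackness (lambda_i * g_i(x) = 0 for all i): OK

Verdict: the first failing condition is primal_feasibility -> primal.

primal


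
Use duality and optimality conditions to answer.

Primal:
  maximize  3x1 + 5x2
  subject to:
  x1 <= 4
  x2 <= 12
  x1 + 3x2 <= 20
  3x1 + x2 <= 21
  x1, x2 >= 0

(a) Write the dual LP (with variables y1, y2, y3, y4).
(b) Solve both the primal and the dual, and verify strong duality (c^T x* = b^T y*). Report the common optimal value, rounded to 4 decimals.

The standard primal-dual pair for 'max c^T x s.t. A x <= b, x >= 0' is:
  Dual:  min b^T y  s.t.  A^T y >= c,  y >= 0.

So the dual LP is:
  minimize  4y1 + 12y2 + 20y3 + 21y4
  subject to:
    y1 + y3 + 3y4 >= 3
    y2 + 3y3 + y4 >= 5
    y1, y2, y3, y4 >= 0

Solving the primal: x* = (4, 5.3333).
  primal value c^T x* = 38.6667.
Solving the dual: y* = (1.3333, 0, 1.6667, 0).
  dual value b^T y* = 38.6667.
Strong duality: c^T x* = b^T y*. Confirmed.

38.6667


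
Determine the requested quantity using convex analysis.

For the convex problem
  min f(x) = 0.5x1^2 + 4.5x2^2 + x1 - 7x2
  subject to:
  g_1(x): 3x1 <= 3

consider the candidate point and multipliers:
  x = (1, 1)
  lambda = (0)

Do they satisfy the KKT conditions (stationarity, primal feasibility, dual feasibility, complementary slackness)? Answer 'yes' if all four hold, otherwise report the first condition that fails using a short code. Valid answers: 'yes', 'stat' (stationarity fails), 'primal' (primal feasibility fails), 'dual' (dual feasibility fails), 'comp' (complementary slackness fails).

Gradient of f: grad f(x) = Q x + c = (2, 2)
Constraint values g_i(x) = a_i^T x - b_i:
  g_1((1, 1)) = 0
Stationarity residual: grad f(x) + sum_i lambda_i a_i = (2, 2)
  -> stationarity FAILS
Primal feasibility (all g_i <= 0): OK
Dual feasibility (all lambda_i >= 0): OK
Complementary slackness (lambda_i * g_i(x) = 0 for all i): OK

Verdict: the first failing condition is stationarity -> stat.

stat


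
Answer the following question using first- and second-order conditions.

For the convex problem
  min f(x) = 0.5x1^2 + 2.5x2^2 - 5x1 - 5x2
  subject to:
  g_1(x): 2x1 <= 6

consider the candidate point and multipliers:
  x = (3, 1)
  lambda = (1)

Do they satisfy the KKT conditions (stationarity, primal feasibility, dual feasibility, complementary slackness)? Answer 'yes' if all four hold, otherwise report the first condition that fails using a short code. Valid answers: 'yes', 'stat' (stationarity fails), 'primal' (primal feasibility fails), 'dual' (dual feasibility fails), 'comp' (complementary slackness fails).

Gradient of f: grad f(x) = Q x + c = (-2, 0)
Constraint values g_i(x) = a_i^T x - b_i:
  g_1((3, 1)) = 0
Stationarity residual: grad f(x) + sum_i lambda_i a_i = (0, 0)
  -> stationarity OK
Primal feasibility (all g_i <= 0): OK
Dual feasibility (all lambda_i >= 0): OK
Complementary slackness (lambda_i * g_i(x) = 0 for all i): OK

Verdict: yes, KKT holds.

yes


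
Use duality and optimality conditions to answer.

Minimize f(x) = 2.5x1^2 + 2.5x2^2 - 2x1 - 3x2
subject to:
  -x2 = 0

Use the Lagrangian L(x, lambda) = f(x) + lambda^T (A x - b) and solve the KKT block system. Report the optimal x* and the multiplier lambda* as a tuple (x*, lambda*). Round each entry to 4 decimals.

Form the Lagrangian:
  L(x, lambda) = (1/2) x^T Q x + c^T x + lambda^T (A x - b)
Stationarity (grad_x L = 0): Q x + c + A^T lambda = 0.
Primal feasibility: A x = b.

This gives the KKT block system:
  [ Q   A^T ] [ x     ]   [-c ]
  [ A    0  ] [ lambda ] = [ b ]

Solving the linear system:
  x*      = (0.4, 0)
  lambda* = (-3)
  f(x*)   = -0.4

x* = (0.4, 0), lambda* = (-3)


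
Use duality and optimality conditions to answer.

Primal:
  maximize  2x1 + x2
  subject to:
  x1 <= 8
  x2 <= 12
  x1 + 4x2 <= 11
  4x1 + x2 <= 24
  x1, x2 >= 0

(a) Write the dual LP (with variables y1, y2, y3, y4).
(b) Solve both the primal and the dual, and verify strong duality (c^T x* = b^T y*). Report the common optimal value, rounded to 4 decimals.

The standard primal-dual pair for 'max c^T x s.t. A x <= b, x >= 0' is:
  Dual:  min b^T y  s.t.  A^T y >= c,  y >= 0.

So the dual LP is:
  minimize  8y1 + 12y2 + 11y3 + 24y4
  subject to:
    y1 + y3 + 4y4 >= 2
    y2 + 4y3 + y4 >= 1
    y1, y2, y3, y4 >= 0

Solving the primal: x* = (5.6667, 1.3333).
  primal value c^T x* = 12.6667.
Solving the dual: y* = (0, 0, 0.1333, 0.4667).
  dual value b^T y* = 12.6667.
Strong duality: c^T x* = b^T y*. Confirmed.

12.6667


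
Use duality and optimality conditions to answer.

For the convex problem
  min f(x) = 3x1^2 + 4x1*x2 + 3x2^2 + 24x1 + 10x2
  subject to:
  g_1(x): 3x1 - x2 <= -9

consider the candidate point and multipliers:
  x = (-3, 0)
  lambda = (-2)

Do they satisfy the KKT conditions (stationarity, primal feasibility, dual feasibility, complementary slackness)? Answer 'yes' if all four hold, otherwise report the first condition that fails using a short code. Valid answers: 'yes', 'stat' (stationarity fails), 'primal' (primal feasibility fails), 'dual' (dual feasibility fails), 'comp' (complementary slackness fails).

Gradient of f: grad f(x) = Q x + c = (6, -2)
Constraint values g_i(x) = a_i^T x - b_i:
  g_1((-3, 0)) = 0
Stationarity residual: grad f(x) + sum_i lambda_i a_i = (0, 0)
  -> stationarity OK
Primal feasibility (all g_i <= 0): OK
Dual feasibility (all lambda_i >= 0): FAILS
Complementary slackness (lambda_i * g_i(x) = 0 for all i): OK

Verdict: the first failing condition is dual_feasibility -> dual.

dual


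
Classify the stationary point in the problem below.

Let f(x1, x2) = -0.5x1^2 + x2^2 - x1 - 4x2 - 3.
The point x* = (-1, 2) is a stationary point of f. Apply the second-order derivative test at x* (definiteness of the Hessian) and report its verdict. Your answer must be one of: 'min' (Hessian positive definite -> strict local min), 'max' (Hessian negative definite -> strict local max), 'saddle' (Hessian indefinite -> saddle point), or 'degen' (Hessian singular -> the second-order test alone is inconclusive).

Compute the Hessian H = grad^2 f:
  H = [[-1, 0], [0, 2]]
Verify stationarity: grad f(x*) = H x* + g = (0, 0).
Eigenvalues of H: -1, 2.
Eigenvalues have mixed signs, so H is indefinite -> x* is a saddle point.

saddle


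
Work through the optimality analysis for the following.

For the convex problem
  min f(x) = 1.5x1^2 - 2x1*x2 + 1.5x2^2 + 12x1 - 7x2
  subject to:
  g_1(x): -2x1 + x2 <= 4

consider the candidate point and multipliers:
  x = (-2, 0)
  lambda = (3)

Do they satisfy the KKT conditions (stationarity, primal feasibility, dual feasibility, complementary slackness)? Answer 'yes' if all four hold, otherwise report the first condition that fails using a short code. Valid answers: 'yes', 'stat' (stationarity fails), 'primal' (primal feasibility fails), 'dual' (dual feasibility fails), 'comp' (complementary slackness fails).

Gradient of f: grad f(x) = Q x + c = (6, -3)
Constraint values g_i(x) = a_i^T x - b_i:
  g_1((-2, 0)) = 0
Stationarity residual: grad f(x) + sum_i lambda_i a_i = (0, 0)
  -> stationarity OK
Primal feasibility (all g_i <= 0): OK
Dual feasibility (all lambda_i >= 0): OK
Complementary slackness (lambda_i * g_i(x) = 0 for all i): OK

Verdict: yes, KKT holds.

yes


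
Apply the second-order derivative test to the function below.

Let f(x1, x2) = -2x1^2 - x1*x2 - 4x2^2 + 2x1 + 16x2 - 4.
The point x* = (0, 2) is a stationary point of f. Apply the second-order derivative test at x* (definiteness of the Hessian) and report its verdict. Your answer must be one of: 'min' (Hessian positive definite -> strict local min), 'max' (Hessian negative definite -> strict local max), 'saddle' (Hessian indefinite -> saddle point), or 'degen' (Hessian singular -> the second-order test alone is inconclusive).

Compute the Hessian H = grad^2 f:
  H = [[-4, -1], [-1, -8]]
Verify stationarity: grad f(x*) = H x* + g = (0, 0).
Eigenvalues of H: -8.2361, -3.7639.
Both eigenvalues < 0, so H is negative definite -> x* is a strict local max.

max


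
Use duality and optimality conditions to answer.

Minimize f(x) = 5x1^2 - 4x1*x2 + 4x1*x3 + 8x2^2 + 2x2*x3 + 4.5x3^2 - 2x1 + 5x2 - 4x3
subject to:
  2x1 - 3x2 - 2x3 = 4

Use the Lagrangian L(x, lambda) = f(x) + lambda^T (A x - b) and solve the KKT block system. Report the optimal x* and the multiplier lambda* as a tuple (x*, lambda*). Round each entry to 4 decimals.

Form the Lagrangian:
  L(x, lambda) = (1/2) x^T Q x + c^T x + lambda^T (A x - b)
Stationarity (grad_x L = 0): Q x + c + A^T lambda = 0.
Primal feasibility: A x = b.

This gives the KKT block system:
  [ Q   A^T ] [ x     ]   [-c ]
  [ A    0  ] [ lambda ] = [ b ]

Solving the linear system:
  x*      = (0.6685, -0.6488, -0.3583)
  lambda* = (-2.9238)
  f(x*)   = 4.2736

x* = (0.6685, -0.6488, -0.3583), lambda* = (-2.9238)


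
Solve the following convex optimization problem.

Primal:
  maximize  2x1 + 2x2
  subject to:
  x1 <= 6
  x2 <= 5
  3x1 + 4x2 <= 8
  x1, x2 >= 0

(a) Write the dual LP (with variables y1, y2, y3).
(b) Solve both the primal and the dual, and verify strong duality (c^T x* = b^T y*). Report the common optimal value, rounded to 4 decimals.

The standard primal-dual pair for 'max c^T x s.t. A x <= b, x >= 0' is:
  Dual:  min b^T y  s.t.  A^T y >= c,  y >= 0.

So the dual LP is:
  minimize  6y1 + 5y2 + 8y3
  subject to:
    y1 + 3y3 >= 2
    y2 + 4y3 >= 2
    y1, y2, y3 >= 0

Solving the primal: x* = (2.6667, 0).
  primal value c^T x* = 5.3333.
Solving the dual: y* = (0, 0, 0.6667).
  dual value b^T y* = 5.3333.
Strong duality: c^T x* = b^T y*. Confirmed.

5.3333


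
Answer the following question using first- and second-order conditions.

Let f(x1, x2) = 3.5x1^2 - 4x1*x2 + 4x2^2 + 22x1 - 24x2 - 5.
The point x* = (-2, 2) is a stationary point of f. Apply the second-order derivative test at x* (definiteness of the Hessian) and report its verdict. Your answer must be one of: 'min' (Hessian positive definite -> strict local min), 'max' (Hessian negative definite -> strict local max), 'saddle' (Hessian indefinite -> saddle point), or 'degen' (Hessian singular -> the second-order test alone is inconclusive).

Compute the Hessian H = grad^2 f:
  H = [[7, -4], [-4, 8]]
Verify stationarity: grad f(x*) = H x* + g = (0, 0).
Eigenvalues of H: 3.4689, 11.5311.
Both eigenvalues > 0, so H is positive definite -> x* is a strict local min.

min


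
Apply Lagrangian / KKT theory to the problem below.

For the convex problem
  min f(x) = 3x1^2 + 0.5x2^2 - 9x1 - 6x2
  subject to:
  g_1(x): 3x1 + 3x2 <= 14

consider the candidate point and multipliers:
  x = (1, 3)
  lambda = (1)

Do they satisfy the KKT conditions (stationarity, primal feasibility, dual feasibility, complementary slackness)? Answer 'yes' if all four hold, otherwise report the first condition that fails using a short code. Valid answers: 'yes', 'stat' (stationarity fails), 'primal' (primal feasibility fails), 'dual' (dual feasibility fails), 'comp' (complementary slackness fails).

Gradient of f: grad f(x) = Q x + c = (-3, -3)
Constraint values g_i(x) = a_i^T x - b_i:
  g_1((1, 3)) = -2
Stationarity residual: grad f(x) + sum_i lambda_i a_i = (0, 0)
  -> stationarity OK
Primal feasibility (all g_i <= 0): OK
Dual feasibility (all lambda_i >= 0): OK
Complementary slackness (lambda_i * g_i(x) = 0 for all i): FAILS

Verdict: the first failing condition is complementary_slackness -> comp.

comp


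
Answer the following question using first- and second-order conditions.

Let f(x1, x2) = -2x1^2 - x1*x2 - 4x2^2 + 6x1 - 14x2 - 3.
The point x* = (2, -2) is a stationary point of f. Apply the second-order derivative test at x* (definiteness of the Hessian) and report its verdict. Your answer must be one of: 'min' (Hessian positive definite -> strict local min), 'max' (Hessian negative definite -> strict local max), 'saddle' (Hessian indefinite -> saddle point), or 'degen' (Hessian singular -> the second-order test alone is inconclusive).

Compute the Hessian H = grad^2 f:
  H = [[-4, -1], [-1, -8]]
Verify stationarity: grad f(x*) = H x* + g = (0, 0).
Eigenvalues of H: -8.2361, -3.7639.
Both eigenvalues < 0, so H is negative definite -> x* is a strict local max.

max


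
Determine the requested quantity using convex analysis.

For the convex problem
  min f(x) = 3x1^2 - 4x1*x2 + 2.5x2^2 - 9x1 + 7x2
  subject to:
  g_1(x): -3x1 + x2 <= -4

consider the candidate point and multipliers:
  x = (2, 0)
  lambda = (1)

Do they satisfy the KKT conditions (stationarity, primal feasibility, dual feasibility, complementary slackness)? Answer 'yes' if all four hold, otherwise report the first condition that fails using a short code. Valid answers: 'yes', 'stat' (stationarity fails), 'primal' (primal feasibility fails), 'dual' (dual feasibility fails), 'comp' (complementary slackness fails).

Gradient of f: grad f(x) = Q x + c = (3, -1)
Constraint values g_i(x) = a_i^T x - b_i:
  g_1((2, 0)) = -2
Stationarity residual: grad f(x) + sum_i lambda_i a_i = (0, 0)
  -> stationarity OK
Primal feasibility (all g_i <= 0): OK
Dual feasibility (all lambda_i >= 0): OK
Complementary slackness (lambda_i * g_i(x) = 0 for all i): FAILS

Verdict: the first failing condition is complementary_slackness -> comp.

comp


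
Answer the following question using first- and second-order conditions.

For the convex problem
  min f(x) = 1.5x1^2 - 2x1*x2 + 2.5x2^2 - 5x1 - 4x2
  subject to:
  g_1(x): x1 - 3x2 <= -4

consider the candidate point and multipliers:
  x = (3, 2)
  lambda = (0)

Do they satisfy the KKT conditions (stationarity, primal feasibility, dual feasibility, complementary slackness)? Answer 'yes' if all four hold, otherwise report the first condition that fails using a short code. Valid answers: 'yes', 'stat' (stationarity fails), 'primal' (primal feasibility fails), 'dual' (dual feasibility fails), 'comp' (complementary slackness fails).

Gradient of f: grad f(x) = Q x + c = (0, 0)
Constraint values g_i(x) = a_i^T x - b_i:
  g_1((3, 2)) = 1
Stationarity residual: grad f(x) + sum_i lambda_i a_i = (0, 0)
  -> stationarity OK
Primal feasibility (all g_i <= 0): FAILS
Dual feasibility (all lambda_i >= 0): OK
Complementary slackness (lambda_i * g_i(x) = 0 for all i): OK

Verdict: the first failing condition is primal_feasibility -> primal.

primal


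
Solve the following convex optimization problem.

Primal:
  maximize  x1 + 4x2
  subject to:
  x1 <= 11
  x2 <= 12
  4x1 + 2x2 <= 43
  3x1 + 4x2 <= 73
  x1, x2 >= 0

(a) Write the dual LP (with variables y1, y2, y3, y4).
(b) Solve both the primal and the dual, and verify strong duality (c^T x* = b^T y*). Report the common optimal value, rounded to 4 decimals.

The standard primal-dual pair for 'max c^T x s.t. A x <= b, x >= 0' is:
  Dual:  min b^T y  s.t.  A^T y >= c,  y >= 0.

So the dual LP is:
  minimize  11y1 + 12y2 + 43y3 + 73y4
  subject to:
    y1 + 4y3 + 3y4 >= 1
    y2 + 2y3 + 4y4 >= 4
    y1, y2, y3, y4 >= 0

Solving the primal: x* = (4.75, 12).
  primal value c^T x* = 52.75.
Solving the dual: y* = (0, 3.5, 0.25, 0).
  dual value b^T y* = 52.75.
Strong duality: c^T x* = b^T y*. Confirmed.

52.75


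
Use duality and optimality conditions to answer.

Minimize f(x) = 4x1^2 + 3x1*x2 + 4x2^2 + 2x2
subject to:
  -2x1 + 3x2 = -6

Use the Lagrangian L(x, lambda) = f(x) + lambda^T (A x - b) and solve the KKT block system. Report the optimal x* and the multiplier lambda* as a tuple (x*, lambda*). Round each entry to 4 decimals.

Form the Lagrangian:
  L(x, lambda) = (1/2) x^T Q x + c^T x + lambda^T (A x - b)
Stationarity (grad_x L = 0): Q x + c + A^T lambda = 0.
Primal feasibility: A x = b.

This gives the KKT block system:
  [ Q   A^T ] [ x     ]   [-c ]
  [ A    0  ] [ lambda ] = [ b ]

Solving the linear system:
  x*      = (0.9857, -1.3429)
  lambda* = (1.9286)
  f(x*)   = 4.4429

x* = (0.9857, -1.3429), lambda* = (1.9286)


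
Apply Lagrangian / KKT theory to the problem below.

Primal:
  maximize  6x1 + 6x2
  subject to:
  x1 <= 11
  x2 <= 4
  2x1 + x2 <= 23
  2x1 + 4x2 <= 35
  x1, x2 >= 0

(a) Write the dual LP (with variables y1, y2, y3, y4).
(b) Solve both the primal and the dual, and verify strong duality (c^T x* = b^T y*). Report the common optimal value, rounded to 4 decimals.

The standard primal-dual pair for 'max c^T x s.t. A x <= b, x >= 0' is:
  Dual:  min b^T y  s.t.  A^T y >= c,  y >= 0.

So the dual LP is:
  minimize  11y1 + 4y2 + 23y3 + 35y4
  subject to:
    y1 + 2y3 + 2y4 >= 6
    y2 + y3 + 4y4 >= 6
    y1, y2, y3, y4 >= 0

Solving the primal: x* = (9.5, 4).
  primal value c^T x* = 81.
Solving the dual: y* = (0, 0, 2, 1).
  dual value b^T y* = 81.
Strong duality: c^T x* = b^T y*. Confirmed.

81
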